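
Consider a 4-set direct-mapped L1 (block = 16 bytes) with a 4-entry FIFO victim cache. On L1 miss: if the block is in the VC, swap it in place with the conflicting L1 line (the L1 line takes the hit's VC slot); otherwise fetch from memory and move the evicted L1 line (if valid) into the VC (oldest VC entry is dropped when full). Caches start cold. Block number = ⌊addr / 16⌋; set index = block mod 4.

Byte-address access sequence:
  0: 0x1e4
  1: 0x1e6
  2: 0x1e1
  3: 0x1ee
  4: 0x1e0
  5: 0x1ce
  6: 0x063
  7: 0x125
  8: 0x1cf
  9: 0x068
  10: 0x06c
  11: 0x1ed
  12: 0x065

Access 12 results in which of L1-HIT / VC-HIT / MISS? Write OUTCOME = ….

0: 0x1e4 (blk 30, set 2) → MISS  vc=[]
1: 0x1e6 (blk 30, set 2) → L1-HIT  vc=[]
2: 0x1e1 (blk 30, set 2) → L1-HIT  vc=[]
3: 0x1ee (blk 30, set 2) → L1-HIT  vc=[]
4: 0x1e0 (blk 30, set 2) → L1-HIT  vc=[]
5: 0x1ce (blk 28, set 0) → MISS  vc=[]
6: 0x63 (blk 6, set 2) → MISS  vc=[30]
7: 0x125 (blk 18, set 2) → MISS  vc=[30, 6]
8: 0x1cf (blk 28, set 0) → L1-HIT  vc=[30, 6]
9: 0x68 (blk 6, set 2) → VC-HIT  vc=[30, 18]
10: 0x6c (blk 6, set 2) → L1-HIT  vc=[30, 18]
11: 0x1ed (blk 30, set 2) → VC-HIT  vc=[6, 18]
12: 0x65 (blk 6, set 2) → VC-HIT  vc=[30, 18]

OUTCOME = VC-HIT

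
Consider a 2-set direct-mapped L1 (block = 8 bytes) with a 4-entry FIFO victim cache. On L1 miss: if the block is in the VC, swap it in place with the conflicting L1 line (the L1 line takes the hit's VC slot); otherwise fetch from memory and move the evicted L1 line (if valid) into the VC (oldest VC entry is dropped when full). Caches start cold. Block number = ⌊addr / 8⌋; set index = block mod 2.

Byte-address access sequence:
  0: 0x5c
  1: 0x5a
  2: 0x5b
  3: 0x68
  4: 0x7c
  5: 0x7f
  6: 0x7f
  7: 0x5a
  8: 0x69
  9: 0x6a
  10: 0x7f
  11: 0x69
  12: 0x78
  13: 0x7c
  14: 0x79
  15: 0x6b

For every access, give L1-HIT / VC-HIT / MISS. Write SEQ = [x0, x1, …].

  [0] addr=0x5c blk=11 s=1: MISS | VC []
  [1] addr=0x5a blk=11 s=1: L1-HIT | VC []
  [2] addr=0x5b blk=11 s=1: L1-HIT | VC []
  [3] addr=0x68 blk=13 s=1: MISS | VC [11]
  [4] addr=0x7c blk=15 s=1: MISS | VC [11, 13]
  [5] addr=0x7f blk=15 s=1: L1-HIT | VC [11, 13]
  [6] addr=0x7f blk=15 s=1: L1-HIT | VC [11, 13]
  [7] addr=0x5a blk=11 s=1: VC-HIT | VC [15, 13]
  [8] addr=0x69 blk=13 s=1: VC-HIT | VC [15, 11]
  [9] addr=0x6a blk=13 s=1: L1-HIT | VC [15, 11]
  [10] addr=0x7f blk=15 s=1: VC-HIT | VC [13, 11]
  [11] addr=0x69 blk=13 s=1: VC-HIT | VC [15, 11]
  [12] addr=0x78 blk=15 s=1: VC-HIT | VC [13, 11]
  [13] addr=0x7c blk=15 s=1: L1-HIT | VC [13, 11]
  [14] addr=0x79 blk=15 s=1: L1-HIT | VC [13, 11]
  [15] addr=0x6b blk=13 s=1: VC-HIT | VC [15, 11]

SEQ = [MISS, L1-HIT, L1-HIT, MISS, MISS, L1-HIT, L1-HIT, VC-HIT, VC-HIT, L1-HIT, VC-HIT, VC-HIT, VC-HIT, L1-HIT, L1-HIT, VC-HIT]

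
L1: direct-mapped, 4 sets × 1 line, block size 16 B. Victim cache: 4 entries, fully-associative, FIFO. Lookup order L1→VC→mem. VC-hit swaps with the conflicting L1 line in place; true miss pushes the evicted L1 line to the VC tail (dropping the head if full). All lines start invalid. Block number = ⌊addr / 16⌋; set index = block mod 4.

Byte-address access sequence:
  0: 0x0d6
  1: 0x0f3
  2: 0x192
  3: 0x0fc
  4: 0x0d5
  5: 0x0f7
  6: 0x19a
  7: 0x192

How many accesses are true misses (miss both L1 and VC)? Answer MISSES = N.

MISSES = 3

0: 0xd6 (blk 13, set 1) → MISS  vc=[]
1: 0xf3 (blk 15, set 3) → MISS  vc=[]
2: 0x192 (blk 25, set 1) → MISS  vc=[13]
3: 0xfc (blk 15, set 3) → L1-HIT  vc=[13]
4: 0xd5 (blk 13, set 1) → VC-HIT  vc=[25]
5: 0xf7 (blk 15, set 3) → L1-HIT  vc=[25]
6: 0x19a (blk 25, set 1) → VC-HIT  vc=[13]
7: 0x192 (blk 25, set 1) → L1-HIT  vc=[13]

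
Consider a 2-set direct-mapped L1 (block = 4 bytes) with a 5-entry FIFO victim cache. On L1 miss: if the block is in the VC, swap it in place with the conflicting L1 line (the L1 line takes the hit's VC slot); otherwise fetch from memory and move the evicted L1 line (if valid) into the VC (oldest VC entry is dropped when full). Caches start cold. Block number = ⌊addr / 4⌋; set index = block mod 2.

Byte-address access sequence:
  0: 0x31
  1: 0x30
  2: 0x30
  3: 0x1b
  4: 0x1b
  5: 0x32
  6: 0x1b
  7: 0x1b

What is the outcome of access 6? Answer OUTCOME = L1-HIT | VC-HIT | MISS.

OUTCOME = VC-HIT

#0 0x31→b12/s0 MISS; vc=[]
#1 0x30→b12/s0 L1-HIT; vc=[]
#2 0x30→b12/s0 L1-HIT; vc=[]
#3 0x1b→b6/s0 MISS; vc=[12]
#4 0x1b→b6/s0 L1-HIT; vc=[12]
#5 0x32→b12/s0 VC-HIT; vc=[6]
#6 0x1b→b6/s0 VC-HIT; vc=[12]
#7 0x1b→b6/s0 L1-HIT; vc=[12]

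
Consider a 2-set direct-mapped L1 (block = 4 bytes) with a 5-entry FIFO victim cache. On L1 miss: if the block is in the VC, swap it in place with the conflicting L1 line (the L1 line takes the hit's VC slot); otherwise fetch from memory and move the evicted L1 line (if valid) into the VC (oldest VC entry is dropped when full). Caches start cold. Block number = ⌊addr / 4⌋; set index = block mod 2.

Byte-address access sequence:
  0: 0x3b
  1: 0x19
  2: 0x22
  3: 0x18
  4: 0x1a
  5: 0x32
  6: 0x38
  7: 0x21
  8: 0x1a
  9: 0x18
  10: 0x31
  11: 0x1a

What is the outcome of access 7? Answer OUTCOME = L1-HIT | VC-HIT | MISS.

  [0] addr=0x3b blk=14 s=0: MISS | VC []
  [1] addr=0x19 blk=6 s=0: MISS | VC [14]
  [2] addr=0x22 blk=8 s=0: MISS | VC [14, 6]
  [3] addr=0x18 blk=6 s=0: VC-HIT | VC [14, 8]
  [4] addr=0x1a blk=6 s=0: L1-HIT | VC [14, 8]
  [5] addr=0x32 blk=12 s=0: MISS | VC [14, 8, 6]
  [6] addr=0x38 blk=14 s=0: VC-HIT | VC [12, 8, 6]
  [7] addr=0x21 blk=8 s=0: VC-HIT | VC [12, 14, 6]
  [8] addr=0x1a blk=6 s=0: VC-HIT | VC [12, 14, 8]
  [9] addr=0x18 blk=6 s=0: L1-HIT | VC [12, 14, 8]
  [10] addr=0x31 blk=12 s=0: VC-HIT | VC [6, 14, 8]
  [11] addr=0x1a blk=6 s=0: VC-HIT | VC [12, 14, 8]

OUTCOME = VC-HIT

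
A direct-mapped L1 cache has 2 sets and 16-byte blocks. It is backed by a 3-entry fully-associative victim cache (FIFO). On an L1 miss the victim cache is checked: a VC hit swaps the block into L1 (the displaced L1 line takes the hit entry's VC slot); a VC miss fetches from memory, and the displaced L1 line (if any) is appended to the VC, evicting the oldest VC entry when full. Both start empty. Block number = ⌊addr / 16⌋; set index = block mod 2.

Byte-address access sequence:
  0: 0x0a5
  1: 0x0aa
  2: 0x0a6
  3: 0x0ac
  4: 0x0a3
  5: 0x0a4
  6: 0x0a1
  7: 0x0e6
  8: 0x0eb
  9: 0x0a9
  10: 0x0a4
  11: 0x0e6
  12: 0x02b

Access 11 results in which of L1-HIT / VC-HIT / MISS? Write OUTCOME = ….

#0 0xa5→b10/s0 MISS; vc=[]
#1 0xaa→b10/s0 L1-HIT; vc=[]
#2 0xa6→b10/s0 L1-HIT; vc=[]
#3 0xac→b10/s0 L1-HIT; vc=[]
#4 0xa3→b10/s0 L1-HIT; vc=[]
#5 0xa4→b10/s0 L1-HIT; vc=[]
#6 0xa1→b10/s0 L1-HIT; vc=[]
#7 0xe6→b14/s0 MISS; vc=[10]
#8 0xeb→b14/s0 L1-HIT; vc=[10]
#9 0xa9→b10/s0 VC-HIT; vc=[14]
#10 0xa4→b10/s0 L1-HIT; vc=[14]
#11 0xe6→b14/s0 VC-HIT; vc=[10]
#12 0x2b→b2/s0 MISS; vc=[10,14]

OUTCOME = VC-HIT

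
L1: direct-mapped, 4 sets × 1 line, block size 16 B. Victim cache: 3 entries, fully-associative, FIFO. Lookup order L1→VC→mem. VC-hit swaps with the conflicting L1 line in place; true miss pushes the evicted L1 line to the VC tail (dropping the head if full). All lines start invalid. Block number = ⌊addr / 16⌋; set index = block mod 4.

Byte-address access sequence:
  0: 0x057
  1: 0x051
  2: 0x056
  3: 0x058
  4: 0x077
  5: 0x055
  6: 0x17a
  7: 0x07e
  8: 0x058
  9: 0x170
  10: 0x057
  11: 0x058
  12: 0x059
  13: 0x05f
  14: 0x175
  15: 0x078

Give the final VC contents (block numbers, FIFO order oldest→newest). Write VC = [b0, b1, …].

VC = [23]

#0 0x57→b5/s1 MISS; vc=[]
#1 0x51→b5/s1 L1-HIT; vc=[]
#2 0x56→b5/s1 L1-HIT; vc=[]
#3 0x58→b5/s1 L1-HIT; vc=[]
#4 0x77→b7/s3 MISS; vc=[]
#5 0x55→b5/s1 L1-HIT; vc=[]
#6 0x17a→b23/s3 MISS; vc=[7]
#7 0x7e→b7/s3 VC-HIT; vc=[23]
#8 0x58→b5/s1 L1-HIT; vc=[23]
#9 0x170→b23/s3 VC-HIT; vc=[7]
#10 0x57→b5/s1 L1-HIT; vc=[7]
#11 0x58→b5/s1 L1-HIT; vc=[7]
#12 0x59→b5/s1 L1-HIT; vc=[7]
#13 0x5f→b5/s1 L1-HIT; vc=[7]
#14 0x175→b23/s3 L1-HIT; vc=[7]
#15 0x78→b7/s3 VC-HIT; vc=[23]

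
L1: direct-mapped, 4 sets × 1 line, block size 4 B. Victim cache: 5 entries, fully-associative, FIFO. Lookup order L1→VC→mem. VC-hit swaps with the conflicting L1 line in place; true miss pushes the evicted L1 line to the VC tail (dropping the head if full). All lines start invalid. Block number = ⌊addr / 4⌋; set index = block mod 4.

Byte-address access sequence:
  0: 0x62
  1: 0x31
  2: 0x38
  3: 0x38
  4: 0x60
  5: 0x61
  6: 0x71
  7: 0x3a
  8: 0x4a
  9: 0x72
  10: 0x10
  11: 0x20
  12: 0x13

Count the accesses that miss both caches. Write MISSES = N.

MISSES = 7

0: 0x62 (blk 24, set 0) → MISS  vc=[]
1: 0x31 (blk 12, set 0) → MISS  vc=[24]
2: 0x38 (blk 14, set 2) → MISS  vc=[24]
3: 0x38 (blk 14, set 2) → L1-HIT  vc=[24]
4: 0x60 (blk 24, set 0) → VC-HIT  vc=[12]
5: 0x61 (blk 24, set 0) → L1-HIT  vc=[12]
6: 0x71 (blk 28, set 0) → MISS  vc=[12, 24]
7: 0x3a (blk 14, set 2) → L1-HIT  vc=[12, 24]
8: 0x4a (blk 18, set 2) → MISS  vc=[12, 24, 14]
9: 0x72 (blk 28, set 0) → L1-HIT  vc=[12, 24, 14]
10: 0x10 (blk 4, set 0) → MISS  vc=[12, 24, 14, 28]
11: 0x20 (blk 8, set 0) → MISS  vc=[12, 24, 14, 28, 4]
12: 0x13 (blk 4, set 0) → VC-HIT  vc=[12, 24, 14, 28, 8]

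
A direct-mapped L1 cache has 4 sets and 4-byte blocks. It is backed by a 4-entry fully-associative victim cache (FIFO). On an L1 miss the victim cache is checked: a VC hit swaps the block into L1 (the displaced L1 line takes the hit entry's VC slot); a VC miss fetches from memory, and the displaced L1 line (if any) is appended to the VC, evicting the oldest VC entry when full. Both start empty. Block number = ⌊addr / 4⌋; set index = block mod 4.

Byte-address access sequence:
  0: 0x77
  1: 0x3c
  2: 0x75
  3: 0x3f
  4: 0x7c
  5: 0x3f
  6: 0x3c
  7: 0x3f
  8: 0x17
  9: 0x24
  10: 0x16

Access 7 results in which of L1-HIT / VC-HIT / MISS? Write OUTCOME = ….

OUTCOME = L1-HIT

0: 0x77 (blk 29, set 1) → MISS  vc=[]
1: 0x3c (blk 15, set 3) → MISS  vc=[]
2: 0x75 (blk 29, set 1) → L1-HIT  vc=[]
3: 0x3f (blk 15, set 3) → L1-HIT  vc=[]
4: 0x7c (blk 31, set 3) → MISS  vc=[15]
5: 0x3f (blk 15, set 3) → VC-HIT  vc=[31]
6: 0x3c (blk 15, set 3) → L1-HIT  vc=[31]
7: 0x3f (blk 15, set 3) → L1-HIT  vc=[31]
8: 0x17 (blk 5, set 1) → MISS  vc=[31, 29]
9: 0x24 (blk 9, set 1) → MISS  vc=[31, 29, 5]
10: 0x16 (blk 5, set 1) → VC-HIT  vc=[31, 29, 9]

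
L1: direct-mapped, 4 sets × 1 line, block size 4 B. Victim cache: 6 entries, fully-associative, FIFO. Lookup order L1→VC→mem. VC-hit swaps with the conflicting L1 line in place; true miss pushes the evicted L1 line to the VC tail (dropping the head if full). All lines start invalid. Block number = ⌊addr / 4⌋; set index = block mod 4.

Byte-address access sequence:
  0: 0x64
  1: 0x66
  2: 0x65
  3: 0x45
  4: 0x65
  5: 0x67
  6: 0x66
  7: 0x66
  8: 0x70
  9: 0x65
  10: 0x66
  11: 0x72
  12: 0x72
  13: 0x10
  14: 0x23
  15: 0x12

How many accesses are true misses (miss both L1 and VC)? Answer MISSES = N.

  [0] addr=0x64 blk=25 s=1: MISS | VC []
  [1] addr=0x66 blk=25 s=1: L1-HIT | VC []
  [2] addr=0x65 blk=25 s=1: L1-HIT | VC []
  [3] addr=0x45 blk=17 s=1: MISS | VC [25]
  [4] addr=0x65 blk=25 s=1: VC-HIT | VC [17]
  [5] addr=0x67 blk=25 s=1: L1-HIT | VC [17]
  [6] addr=0x66 blk=25 s=1: L1-HIT | VC [17]
  [7] addr=0x66 blk=25 s=1: L1-HIT | VC [17]
  [8] addr=0x70 blk=28 s=0: MISS | VC [17]
  [9] addr=0x65 blk=25 s=1: L1-HIT | VC [17]
  [10] addr=0x66 blk=25 s=1: L1-HIT | VC [17]
  [11] addr=0x72 blk=28 s=0: L1-HIT | VC [17]
  [12] addr=0x72 blk=28 s=0: L1-HIT | VC [17]
  [13] addr=0x10 blk=4 s=0: MISS | VC [17, 28]
  [14] addr=0x23 blk=8 s=0: MISS | VC [17, 28, 4]
  [15] addr=0x12 blk=4 s=0: VC-HIT | VC [17, 28, 8]

MISSES = 5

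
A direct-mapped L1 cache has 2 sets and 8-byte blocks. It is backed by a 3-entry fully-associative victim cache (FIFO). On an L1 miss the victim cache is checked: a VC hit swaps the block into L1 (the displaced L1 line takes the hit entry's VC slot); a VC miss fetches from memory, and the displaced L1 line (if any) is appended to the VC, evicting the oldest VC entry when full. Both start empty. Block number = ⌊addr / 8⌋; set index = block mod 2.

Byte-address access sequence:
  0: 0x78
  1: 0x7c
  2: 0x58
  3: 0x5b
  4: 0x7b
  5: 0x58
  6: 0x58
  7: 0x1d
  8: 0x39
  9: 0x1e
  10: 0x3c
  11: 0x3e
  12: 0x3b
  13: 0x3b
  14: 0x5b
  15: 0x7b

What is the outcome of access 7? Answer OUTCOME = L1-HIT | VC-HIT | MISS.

#0 0x78→b15/s1 MISS; vc=[]
#1 0x7c→b15/s1 L1-HIT; vc=[]
#2 0x58→b11/s1 MISS; vc=[15]
#3 0x5b→b11/s1 L1-HIT; vc=[15]
#4 0x7b→b15/s1 VC-HIT; vc=[11]
#5 0x58→b11/s1 VC-HIT; vc=[15]
#6 0x58→b11/s1 L1-HIT; vc=[15]
#7 0x1d→b3/s1 MISS; vc=[15,11]
#8 0x39→b7/s1 MISS; vc=[15,11,3]
#9 0x1e→b3/s1 VC-HIT; vc=[15,11,7]
#10 0x3c→b7/s1 VC-HIT; vc=[15,11,3]
#11 0x3e→b7/s1 L1-HIT; vc=[15,11,3]
#12 0x3b→b7/s1 L1-HIT; vc=[15,11,3]
#13 0x3b→b7/s1 L1-HIT; vc=[15,11,3]
#14 0x5b→b11/s1 VC-HIT; vc=[15,7,3]
#15 0x7b→b15/s1 VC-HIT; vc=[11,7,3]

OUTCOME = MISS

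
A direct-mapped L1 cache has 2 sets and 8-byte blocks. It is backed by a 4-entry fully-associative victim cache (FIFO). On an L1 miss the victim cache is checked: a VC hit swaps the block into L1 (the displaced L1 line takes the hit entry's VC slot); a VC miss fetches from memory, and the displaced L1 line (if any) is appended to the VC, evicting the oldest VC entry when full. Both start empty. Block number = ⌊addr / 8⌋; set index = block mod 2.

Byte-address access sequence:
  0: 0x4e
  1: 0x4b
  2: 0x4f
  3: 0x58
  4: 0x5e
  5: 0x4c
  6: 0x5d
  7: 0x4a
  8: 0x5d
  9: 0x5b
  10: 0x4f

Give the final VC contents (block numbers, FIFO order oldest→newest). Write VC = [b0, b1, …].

#0 0x4e→b9/s1 MISS; vc=[]
#1 0x4b→b9/s1 L1-HIT; vc=[]
#2 0x4f→b9/s1 L1-HIT; vc=[]
#3 0x58→b11/s1 MISS; vc=[9]
#4 0x5e→b11/s1 L1-HIT; vc=[9]
#5 0x4c→b9/s1 VC-HIT; vc=[11]
#6 0x5d→b11/s1 VC-HIT; vc=[9]
#7 0x4a→b9/s1 VC-HIT; vc=[11]
#8 0x5d→b11/s1 VC-HIT; vc=[9]
#9 0x5b→b11/s1 L1-HIT; vc=[9]
#10 0x4f→b9/s1 VC-HIT; vc=[11]

VC = [11]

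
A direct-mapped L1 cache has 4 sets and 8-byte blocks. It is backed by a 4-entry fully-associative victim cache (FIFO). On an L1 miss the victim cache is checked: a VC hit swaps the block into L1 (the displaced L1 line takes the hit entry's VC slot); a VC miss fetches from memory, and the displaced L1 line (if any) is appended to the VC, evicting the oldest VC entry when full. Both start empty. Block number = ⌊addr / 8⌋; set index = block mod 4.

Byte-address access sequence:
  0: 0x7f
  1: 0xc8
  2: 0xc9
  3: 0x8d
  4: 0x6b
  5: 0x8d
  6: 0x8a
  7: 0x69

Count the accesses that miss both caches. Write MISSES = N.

0: 0x7f (blk 15, set 3) → MISS  vc=[]
1: 0xc8 (blk 25, set 1) → MISS  vc=[]
2: 0xc9 (blk 25, set 1) → L1-HIT  vc=[]
3: 0x8d (blk 17, set 1) → MISS  vc=[25]
4: 0x6b (blk 13, set 1) → MISS  vc=[25, 17]
5: 0x8d (blk 17, set 1) → VC-HIT  vc=[25, 13]
6: 0x8a (blk 17, set 1) → L1-HIT  vc=[25, 13]
7: 0x69 (blk 13, set 1) → VC-HIT  vc=[25, 17]

MISSES = 4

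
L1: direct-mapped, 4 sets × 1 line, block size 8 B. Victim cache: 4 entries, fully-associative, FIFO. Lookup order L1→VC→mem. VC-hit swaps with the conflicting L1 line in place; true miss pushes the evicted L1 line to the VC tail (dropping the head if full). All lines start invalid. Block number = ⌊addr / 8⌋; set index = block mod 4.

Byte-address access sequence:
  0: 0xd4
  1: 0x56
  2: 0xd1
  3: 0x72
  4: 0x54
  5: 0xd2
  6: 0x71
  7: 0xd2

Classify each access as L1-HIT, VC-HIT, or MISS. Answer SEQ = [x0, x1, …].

0: 0xd4 (blk 26, set 2) → MISS  vc=[]
1: 0x56 (blk 10, set 2) → MISS  vc=[26]
2: 0xd1 (blk 26, set 2) → VC-HIT  vc=[10]
3: 0x72 (blk 14, set 2) → MISS  vc=[10, 26]
4: 0x54 (blk 10, set 2) → VC-HIT  vc=[14, 26]
5: 0xd2 (blk 26, set 2) → VC-HIT  vc=[14, 10]
6: 0x71 (blk 14, set 2) → VC-HIT  vc=[26, 10]
7: 0xd2 (blk 26, set 2) → VC-HIT  vc=[14, 10]

SEQ = [MISS, MISS, VC-HIT, MISS, VC-HIT, VC-HIT, VC-HIT, VC-HIT]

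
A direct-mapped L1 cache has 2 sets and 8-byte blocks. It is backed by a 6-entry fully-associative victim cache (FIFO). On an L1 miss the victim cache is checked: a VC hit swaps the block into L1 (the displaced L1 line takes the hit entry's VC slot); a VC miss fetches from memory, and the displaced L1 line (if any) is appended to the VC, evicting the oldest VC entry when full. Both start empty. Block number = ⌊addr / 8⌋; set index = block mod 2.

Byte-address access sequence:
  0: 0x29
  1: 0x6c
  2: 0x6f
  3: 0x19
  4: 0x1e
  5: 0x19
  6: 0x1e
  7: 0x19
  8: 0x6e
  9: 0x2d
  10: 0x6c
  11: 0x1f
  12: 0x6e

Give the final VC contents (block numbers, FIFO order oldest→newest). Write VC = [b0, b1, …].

  [0] addr=0x29 blk=5 s=1: MISS | VC []
  [1] addr=0x6c blk=13 s=1: MISS | VC [5]
  [2] addr=0x6f blk=13 s=1: L1-HIT | VC [5]
  [3] addr=0x19 blk=3 s=1: MISS | VC [5, 13]
  [4] addr=0x1e blk=3 s=1: L1-HIT | VC [5, 13]
  [5] addr=0x19 blk=3 s=1: L1-HIT | VC [5, 13]
  [6] addr=0x1e blk=3 s=1: L1-HIT | VC [5, 13]
  [7] addr=0x19 blk=3 s=1: L1-HIT | VC [5, 13]
  [8] addr=0x6e blk=13 s=1: VC-HIT | VC [5, 3]
  [9] addr=0x2d blk=5 s=1: VC-HIT | VC [13, 3]
  [10] addr=0x6c blk=13 s=1: VC-HIT | VC [5, 3]
  [11] addr=0x1f blk=3 s=1: VC-HIT | VC [5, 13]
  [12] addr=0x6e blk=13 s=1: VC-HIT | VC [5, 3]

VC = [5, 3]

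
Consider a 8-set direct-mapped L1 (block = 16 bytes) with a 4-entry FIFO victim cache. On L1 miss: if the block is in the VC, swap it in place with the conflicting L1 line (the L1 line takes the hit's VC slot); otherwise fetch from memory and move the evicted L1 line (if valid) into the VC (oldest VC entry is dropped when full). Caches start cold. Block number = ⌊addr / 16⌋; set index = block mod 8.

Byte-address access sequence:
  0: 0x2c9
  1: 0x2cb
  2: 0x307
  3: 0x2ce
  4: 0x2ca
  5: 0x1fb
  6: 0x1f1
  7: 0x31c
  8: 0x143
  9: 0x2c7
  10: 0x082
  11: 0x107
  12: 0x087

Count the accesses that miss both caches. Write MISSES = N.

  [0] addr=0x2c9 blk=44 s=4: MISS | VC []
  [1] addr=0x2cb blk=44 s=4: L1-HIT | VC []
  [2] addr=0x307 blk=48 s=0: MISS | VC []
  [3] addr=0x2ce blk=44 s=4: L1-HIT | VC []
  [4] addr=0x2ca blk=44 s=4: L1-HIT | VC []
  [5] addr=0x1fb blk=31 s=7: MISS | VC []
  [6] addr=0x1f1 blk=31 s=7: L1-HIT | VC []
  [7] addr=0x31c blk=49 s=1: MISS | VC []
  [8] addr=0x143 blk=20 s=4: MISS | VC [44]
  [9] addr=0x2c7 blk=44 s=4: VC-HIT | VC [20]
  [10] addr=0x82 blk=8 s=0: MISS | VC [20, 48]
  [11] addr=0x107 blk=16 s=0: MISS | VC [20, 48, 8]
  [12] addr=0x87 blk=8 s=0: VC-HIT | VC [20, 48, 16]

MISSES = 7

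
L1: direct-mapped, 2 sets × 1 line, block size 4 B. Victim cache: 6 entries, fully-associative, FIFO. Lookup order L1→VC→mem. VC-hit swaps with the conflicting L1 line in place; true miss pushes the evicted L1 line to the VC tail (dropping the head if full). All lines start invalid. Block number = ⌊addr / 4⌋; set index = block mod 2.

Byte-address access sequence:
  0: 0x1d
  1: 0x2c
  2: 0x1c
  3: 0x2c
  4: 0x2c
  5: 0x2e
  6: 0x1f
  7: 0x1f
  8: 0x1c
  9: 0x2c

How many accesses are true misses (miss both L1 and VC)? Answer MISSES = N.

MISSES = 2

0: 0x1d (blk 7, set 1) → MISS  vc=[]
1: 0x2c (blk 11, set 1) → MISS  vc=[7]
2: 0x1c (blk 7, set 1) → VC-HIT  vc=[11]
3: 0x2c (blk 11, set 1) → VC-HIT  vc=[7]
4: 0x2c (blk 11, set 1) → L1-HIT  vc=[7]
5: 0x2e (blk 11, set 1) → L1-HIT  vc=[7]
6: 0x1f (blk 7, set 1) → VC-HIT  vc=[11]
7: 0x1f (blk 7, set 1) → L1-HIT  vc=[11]
8: 0x1c (blk 7, set 1) → L1-HIT  vc=[11]
9: 0x2c (blk 11, set 1) → VC-HIT  vc=[7]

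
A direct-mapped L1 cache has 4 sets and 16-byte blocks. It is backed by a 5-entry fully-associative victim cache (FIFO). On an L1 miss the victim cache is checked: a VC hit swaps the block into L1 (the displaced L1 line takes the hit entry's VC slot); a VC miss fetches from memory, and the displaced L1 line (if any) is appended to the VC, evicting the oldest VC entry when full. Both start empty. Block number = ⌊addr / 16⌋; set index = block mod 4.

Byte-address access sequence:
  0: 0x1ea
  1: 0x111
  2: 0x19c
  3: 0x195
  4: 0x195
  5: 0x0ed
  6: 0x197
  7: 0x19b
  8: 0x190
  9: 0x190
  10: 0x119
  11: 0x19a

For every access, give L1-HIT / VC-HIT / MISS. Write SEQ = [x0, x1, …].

SEQ = [MISS, MISS, MISS, L1-HIT, L1-HIT, MISS, L1-HIT, L1-HIT, L1-HIT, L1-HIT, VC-HIT, VC-HIT]

  [0] addr=0x1ea blk=30 s=2: MISS | VC []
  [1] addr=0x111 blk=17 s=1: MISS | VC []
  [2] addr=0x19c blk=25 s=1: MISS | VC [17]
  [3] addr=0x195 blk=25 s=1: L1-HIT | VC [17]
  [4] addr=0x195 blk=25 s=1: L1-HIT | VC [17]
  [5] addr=0xed blk=14 s=2: MISS | VC [17, 30]
  [6] addr=0x197 blk=25 s=1: L1-HIT | VC [17, 30]
  [7] addr=0x19b blk=25 s=1: L1-HIT | VC [17, 30]
  [8] addr=0x190 blk=25 s=1: L1-HIT | VC [17, 30]
  [9] addr=0x190 blk=25 s=1: L1-HIT | VC [17, 30]
  [10] addr=0x119 blk=17 s=1: VC-HIT | VC [25, 30]
  [11] addr=0x19a blk=25 s=1: VC-HIT | VC [17, 30]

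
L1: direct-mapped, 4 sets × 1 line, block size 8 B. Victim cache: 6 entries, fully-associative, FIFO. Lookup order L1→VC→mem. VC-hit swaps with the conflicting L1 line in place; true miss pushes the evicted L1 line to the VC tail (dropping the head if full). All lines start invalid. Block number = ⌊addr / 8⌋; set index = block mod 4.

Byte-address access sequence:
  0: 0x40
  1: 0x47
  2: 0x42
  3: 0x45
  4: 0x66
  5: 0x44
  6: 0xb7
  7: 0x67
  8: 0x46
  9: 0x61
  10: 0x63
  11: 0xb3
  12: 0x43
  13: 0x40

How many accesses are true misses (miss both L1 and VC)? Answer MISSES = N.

MISSES = 3

  [0] addr=0x40 blk=8 s=0: MISS | VC []
  [1] addr=0x47 blk=8 s=0: L1-HIT | VC []
  [2] addr=0x42 blk=8 s=0: L1-HIT | VC []
  [3] addr=0x45 blk=8 s=0: L1-HIT | VC []
  [4] addr=0x66 blk=12 s=0: MISS | VC [8]
  [5] addr=0x44 blk=8 s=0: VC-HIT | VC [12]
  [6] addr=0xb7 blk=22 s=2: MISS | VC [12]
  [7] addr=0x67 blk=12 s=0: VC-HIT | VC [8]
  [8] addr=0x46 blk=8 s=0: VC-HIT | VC [12]
  [9] addr=0x61 blk=12 s=0: VC-HIT | VC [8]
  [10] addr=0x63 blk=12 s=0: L1-HIT | VC [8]
  [11] addr=0xb3 blk=22 s=2: L1-HIT | VC [8]
  [12] addr=0x43 blk=8 s=0: VC-HIT | VC [12]
  [13] addr=0x40 blk=8 s=0: L1-HIT | VC [12]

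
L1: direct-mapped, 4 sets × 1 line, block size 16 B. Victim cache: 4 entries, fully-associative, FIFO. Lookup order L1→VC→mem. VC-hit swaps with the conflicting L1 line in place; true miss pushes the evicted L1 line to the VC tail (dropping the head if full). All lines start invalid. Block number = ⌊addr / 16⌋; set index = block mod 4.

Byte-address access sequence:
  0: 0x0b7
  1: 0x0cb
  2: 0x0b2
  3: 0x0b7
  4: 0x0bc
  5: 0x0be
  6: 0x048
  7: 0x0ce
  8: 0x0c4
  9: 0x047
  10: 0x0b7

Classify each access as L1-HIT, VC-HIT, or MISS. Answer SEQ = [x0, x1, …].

0: 0xb7 (blk 11, set 3) → MISS  vc=[]
1: 0xcb (blk 12, set 0) → MISS  vc=[]
2: 0xb2 (blk 11, set 3) → L1-HIT  vc=[]
3: 0xb7 (blk 11, set 3) → L1-HIT  vc=[]
4: 0xbc (blk 11, set 3) → L1-HIT  vc=[]
5: 0xbe (blk 11, set 3) → L1-HIT  vc=[]
6: 0x48 (blk 4, set 0) → MISS  vc=[12]
7: 0xce (blk 12, set 0) → VC-HIT  vc=[4]
8: 0xc4 (blk 12, set 0) → L1-HIT  vc=[4]
9: 0x47 (blk 4, set 0) → VC-HIT  vc=[12]
10: 0xb7 (blk 11, set 3) → L1-HIT  vc=[12]

SEQ = [MISS, MISS, L1-HIT, L1-HIT, L1-HIT, L1-HIT, MISS, VC-HIT, L1-HIT, VC-HIT, L1-HIT]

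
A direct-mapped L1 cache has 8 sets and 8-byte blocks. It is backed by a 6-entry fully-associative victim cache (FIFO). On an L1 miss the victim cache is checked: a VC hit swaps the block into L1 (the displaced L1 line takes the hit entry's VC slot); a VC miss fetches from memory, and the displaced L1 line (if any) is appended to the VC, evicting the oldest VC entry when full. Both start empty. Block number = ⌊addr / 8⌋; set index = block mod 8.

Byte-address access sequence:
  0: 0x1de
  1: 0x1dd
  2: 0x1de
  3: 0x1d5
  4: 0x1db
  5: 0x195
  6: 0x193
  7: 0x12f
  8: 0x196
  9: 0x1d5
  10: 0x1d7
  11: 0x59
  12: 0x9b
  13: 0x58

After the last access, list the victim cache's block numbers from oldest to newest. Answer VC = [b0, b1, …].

0: 0x1de (blk 59, set 3) → MISS  vc=[]
1: 0x1dd (blk 59, set 3) → L1-HIT  vc=[]
2: 0x1de (blk 59, set 3) → L1-HIT  vc=[]
3: 0x1d5 (blk 58, set 2) → MISS  vc=[]
4: 0x1db (blk 59, set 3) → L1-HIT  vc=[]
5: 0x195 (blk 50, set 2) → MISS  vc=[58]
6: 0x193 (blk 50, set 2) → L1-HIT  vc=[58]
7: 0x12f (blk 37, set 5) → MISS  vc=[58]
8: 0x196 (blk 50, set 2) → L1-HIT  vc=[58]
9: 0x1d5 (blk 58, set 2) → VC-HIT  vc=[50]
10: 0x1d7 (blk 58, set 2) → L1-HIT  vc=[50]
11: 0x59 (blk 11, set 3) → MISS  vc=[50, 59]
12: 0x9b (blk 19, set 3) → MISS  vc=[50, 59, 11]
13: 0x58 (blk 11, set 3) → VC-HIT  vc=[50, 59, 19]

VC = [50, 59, 19]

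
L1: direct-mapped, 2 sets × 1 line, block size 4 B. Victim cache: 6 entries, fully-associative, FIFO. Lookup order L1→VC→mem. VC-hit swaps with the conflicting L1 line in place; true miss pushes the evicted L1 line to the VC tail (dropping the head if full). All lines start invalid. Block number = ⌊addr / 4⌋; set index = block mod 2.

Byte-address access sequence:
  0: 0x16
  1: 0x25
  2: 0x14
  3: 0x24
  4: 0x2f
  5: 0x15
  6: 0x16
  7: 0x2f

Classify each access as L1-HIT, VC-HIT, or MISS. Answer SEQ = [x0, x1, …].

SEQ = [MISS, MISS, VC-HIT, VC-HIT, MISS, VC-HIT, L1-HIT, VC-HIT]

0: 0x16 (blk 5, set 1) → MISS  vc=[]
1: 0x25 (blk 9, set 1) → MISS  vc=[5]
2: 0x14 (blk 5, set 1) → VC-HIT  vc=[9]
3: 0x24 (blk 9, set 1) → VC-HIT  vc=[5]
4: 0x2f (blk 11, set 1) → MISS  vc=[5, 9]
5: 0x15 (blk 5, set 1) → VC-HIT  vc=[11, 9]
6: 0x16 (blk 5, set 1) → L1-HIT  vc=[11, 9]
7: 0x2f (blk 11, set 1) → VC-HIT  vc=[5, 9]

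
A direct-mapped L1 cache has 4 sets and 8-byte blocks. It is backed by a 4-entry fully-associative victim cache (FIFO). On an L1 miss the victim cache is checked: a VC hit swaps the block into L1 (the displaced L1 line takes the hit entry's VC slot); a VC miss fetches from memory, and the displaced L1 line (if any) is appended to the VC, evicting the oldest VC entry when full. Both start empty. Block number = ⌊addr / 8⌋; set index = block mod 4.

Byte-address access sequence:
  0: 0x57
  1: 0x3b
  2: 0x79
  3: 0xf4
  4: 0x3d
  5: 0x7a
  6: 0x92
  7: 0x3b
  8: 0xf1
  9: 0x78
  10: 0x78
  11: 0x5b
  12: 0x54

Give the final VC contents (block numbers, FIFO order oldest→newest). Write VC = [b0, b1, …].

VC = [7, 30, 18, 15]

0: 0x57 (blk 10, set 2) → MISS  vc=[]
1: 0x3b (blk 7, set 3) → MISS  vc=[]
2: 0x79 (blk 15, set 3) → MISS  vc=[7]
3: 0xf4 (blk 30, set 2) → MISS  vc=[7, 10]
4: 0x3d (blk 7, set 3) → VC-HIT  vc=[15, 10]
5: 0x7a (blk 15, set 3) → VC-HIT  vc=[7, 10]
6: 0x92 (blk 18, set 2) → MISS  vc=[7, 10, 30]
7: 0x3b (blk 7, set 3) → VC-HIT  vc=[15, 10, 30]
8: 0xf1 (blk 30, set 2) → VC-HIT  vc=[15, 10, 18]
9: 0x78 (blk 15, set 3) → VC-HIT  vc=[7, 10, 18]
10: 0x78 (blk 15, set 3) → L1-HIT  vc=[7, 10, 18]
11: 0x5b (blk 11, set 3) → MISS  vc=[7, 10, 18, 15]
12: 0x54 (blk 10, set 2) → VC-HIT  vc=[7, 30, 18, 15]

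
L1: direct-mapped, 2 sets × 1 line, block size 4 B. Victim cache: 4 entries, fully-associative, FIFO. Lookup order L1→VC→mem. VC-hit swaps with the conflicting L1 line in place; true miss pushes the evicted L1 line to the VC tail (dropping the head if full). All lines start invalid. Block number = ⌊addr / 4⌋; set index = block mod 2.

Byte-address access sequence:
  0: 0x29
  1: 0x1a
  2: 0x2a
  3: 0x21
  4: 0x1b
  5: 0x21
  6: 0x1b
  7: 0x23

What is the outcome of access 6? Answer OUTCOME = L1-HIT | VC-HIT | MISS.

OUTCOME = VC-HIT

#0 0x29→b10/s0 MISS; vc=[]
#1 0x1a→b6/s0 MISS; vc=[10]
#2 0x2a→b10/s0 VC-HIT; vc=[6]
#3 0x21→b8/s0 MISS; vc=[6,10]
#4 0x1b→b6/s0 VC-HIT; vc=[8,10]
#5 0x21→b8/s0 VC-HIT; vc=[6,10]
#6 0x1b→b6/s0 VC-HIT; vc=[8,10]
#7 0x23→b8/s0 VC-HIT; vc=[6,10]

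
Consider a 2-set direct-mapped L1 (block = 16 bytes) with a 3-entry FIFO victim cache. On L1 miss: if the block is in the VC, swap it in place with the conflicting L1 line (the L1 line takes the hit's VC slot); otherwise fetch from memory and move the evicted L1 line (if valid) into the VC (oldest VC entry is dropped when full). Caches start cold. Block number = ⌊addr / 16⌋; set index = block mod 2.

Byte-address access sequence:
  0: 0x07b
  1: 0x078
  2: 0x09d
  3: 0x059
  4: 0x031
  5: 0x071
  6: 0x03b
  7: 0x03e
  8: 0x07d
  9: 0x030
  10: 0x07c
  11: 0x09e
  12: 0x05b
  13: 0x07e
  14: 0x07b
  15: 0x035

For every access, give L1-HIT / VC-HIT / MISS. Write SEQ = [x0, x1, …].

#0 0x7b→b7/s1 MISS; vc=[]
#1 0x78→b7/s1 L1-HIT; vc=[]
#2 0x9d→b9/s1 MISS; vc=[7]
#3 0x59→b5/s1 MISS; vc=[7,9]
#4 0x31→b3/s1 MISS; vc=[7,9,5]
#5 0x71→b7/s1 VC-HIT; vc=[3,9,5]
#6 0x3b→b3/s1 VC-HIT; vc=[7,9,5]
#7 0x3e→b3/s1 L1-HIT; vc=[7,9,5]
#8 0x7d→b7/s1 VC-HIT; vc=[3,9,5]
#9 0x30→b3/s1 VC-HIT; vc=[7,9,5]
#10 0x7c→b7/s1 VC-HIT; vc=[3,9,5]
#11 0x9e→b9/s1 VC-HIT; vc=[3,7,5]
#12 0x5b→b5/s1 VC-HIT; vc=[3,7,9]
#13 0x7e→b7/s1 VC-HIT; vc=[3,5,9]
#14 0x7b→b7/s1 L1-HIT; vc=[3,5,9]
#15 0x35→b3/s1 VC-HIT; vc=[7,5,9]

SEQ = [MISS, L1-HIT, MISS, MISS, MISS, VC-HIT, VC-HIT, L1-HIT, VC-HIT, VC-HIT, VC-HIT, VC-HIT, VC-HIT, VC-HIT, L1-HIT, VC-HIT]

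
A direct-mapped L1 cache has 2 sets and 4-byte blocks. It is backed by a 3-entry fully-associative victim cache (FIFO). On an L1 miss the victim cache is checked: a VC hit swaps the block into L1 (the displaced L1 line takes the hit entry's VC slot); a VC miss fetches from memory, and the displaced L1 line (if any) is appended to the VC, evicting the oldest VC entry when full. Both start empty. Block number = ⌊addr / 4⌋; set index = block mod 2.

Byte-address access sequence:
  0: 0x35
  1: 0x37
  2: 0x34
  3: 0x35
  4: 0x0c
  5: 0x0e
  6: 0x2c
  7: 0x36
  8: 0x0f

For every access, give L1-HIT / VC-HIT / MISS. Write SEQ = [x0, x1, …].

#0 0x35→b13/s1 MISS; vc=[]
#1 0x37→b13/s1 L1-HIT; vc=[]
#2 0x34→b13/s1 L1-HIT; vc=[]
#3 0x35→b13/s1 L1-HIT; vc=[]
#4 0xc→b3/s1 MISS; vc=[13]
#5 0xe→b3/s1 L1-HIT; vc=[13]
#6 0x2c→b11/s1 MISS; vc=[13,3]
#7 0x36→b13/s1 VC-HIT; vc=[11,3]
#8 0xf→b3/s1 VC-HIT; vc=[11,13]

SEQ = [MISS, L1-HIT, L1-HIT, L1-HIT, MISS, L1-HIT, MISS, VC-HIT, VC-HIT]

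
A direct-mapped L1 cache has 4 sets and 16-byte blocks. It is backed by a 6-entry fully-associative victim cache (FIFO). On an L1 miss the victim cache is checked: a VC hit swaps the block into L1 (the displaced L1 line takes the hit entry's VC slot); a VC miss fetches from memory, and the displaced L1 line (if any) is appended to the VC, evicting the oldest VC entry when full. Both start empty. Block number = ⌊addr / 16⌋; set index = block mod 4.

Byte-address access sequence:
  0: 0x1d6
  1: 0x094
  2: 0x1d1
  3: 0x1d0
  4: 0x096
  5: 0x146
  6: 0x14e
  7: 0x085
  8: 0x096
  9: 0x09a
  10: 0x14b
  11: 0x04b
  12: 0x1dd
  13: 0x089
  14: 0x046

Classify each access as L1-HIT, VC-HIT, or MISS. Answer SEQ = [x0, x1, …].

SEQ = [MISS, MISS, VC-HIT, L1-HIT, VC-HIT, MISS, L1-HIT, MISS, L1-HIT, L1-HIT, VC-HIT, MISS, VC-HIT, VC-HIT, VC-HIT]

  [0] addr=0x1d6 blk=29 s=1: MISS | VC []
  [1] addr=0x94 blk=9 s=1: MISS | VC [29]
  [2] addr=0x1d1 blk=29 s=1: VC-HIT | VC [9]
  [3] addr=0x1d0 blk=29 s=1: L1-HIT | VC [9]
  [4] addr=0x96 blk=9 s=1: VC-HIT | VC [29]
  [5] addr=0x146 blk=20 s=0: MISS | VC [29]
  [6] addr=0x14e blk=20 s=0: L1-HIT | VC [29]
  [7] addr=0x85 blk=8 s=0: MISS | VC [29, 20]
  [8] addr=0x96 blk=9 s=1: L1-HIT | VC [29, 20]
  [9] addr=0x9a blk=9 s=1: L1-HIT | VC [29, 20]
  [10] addr=0x14b blk=20 s=0: VC-HIT | VC [29, 8]
  [11] addr=0x4b blk=4 s=0: MISS | VC [29, 8, 20]
  [12] addr=0x1dd blk=29 s=1: VC-HIT | VC [9, 8, 20]
  [13] addr=0x89 blk=8 s=0: VC-HIT | VC [9, 4, 20]
  [14] addr=0x46 blk=4 s=0: VC-HIT | VC [9, 8, 20]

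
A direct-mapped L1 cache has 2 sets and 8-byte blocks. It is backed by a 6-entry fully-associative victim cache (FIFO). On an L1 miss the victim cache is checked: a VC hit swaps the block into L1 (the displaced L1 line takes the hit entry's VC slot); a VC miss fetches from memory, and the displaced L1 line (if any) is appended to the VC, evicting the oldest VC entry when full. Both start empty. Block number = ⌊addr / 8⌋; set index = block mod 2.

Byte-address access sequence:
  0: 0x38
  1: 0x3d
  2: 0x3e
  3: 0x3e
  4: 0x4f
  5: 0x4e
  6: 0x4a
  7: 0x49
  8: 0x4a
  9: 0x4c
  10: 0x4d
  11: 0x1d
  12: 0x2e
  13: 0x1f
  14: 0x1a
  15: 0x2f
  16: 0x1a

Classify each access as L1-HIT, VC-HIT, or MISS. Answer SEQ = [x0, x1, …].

SEQ = [MISS, L1-HIT, L1-HIT, L1-HIT, MISS, L1-HIT, L1-HIT, L1-HIT, L1-HIT, L1-HIT, L1-HIT, MISS, MISS, VC-HIT, L1-HIT, VC-HIT, VC-HIT]

#0 0x38→b7/s1 MISS; vc=[]
#1 0x3d→b7/s1 L1-HIT; vc=[]
#2 0x3e→b7/s1 L1-HIT; vc=[]
#3 0x3e→b7/s1 L1-HIT; vc=[]
#4 0x4f→b9/s1 MISS; vc=[7]
#5 0x4e→b9/s1 L1-HIT; vc=[7]
#6 0x4a→b9/s1 L1-HIT; vc=[7]
#7 0x49→b9/s1 L1-HIT; vc=[7]
#8 0x4a→b9/s1 L1-HIT; vc=[7]
#9 0x4c→b9/s1 L1-HIT; vc=[7]
#10 0x4d→b9/s1 L1-HIT; vc=[7]
#11 0x1d→b3/s1 MISS; vc=[7,9]
#12 0x2e→b5/s1 MISS; vc=[7,9,3]
#13 0x1f→b3/s1 VC-HIT; vc=[7,9,5]
#14 0x1a→b3/s1 L1-HIT; vc=[7,9,5]
#15 0x2f→b5/s1 VC-HIT; vc=[7,9,3]
#16 0x1a→b3/s1 VC-HIT; vc=[7,9,5]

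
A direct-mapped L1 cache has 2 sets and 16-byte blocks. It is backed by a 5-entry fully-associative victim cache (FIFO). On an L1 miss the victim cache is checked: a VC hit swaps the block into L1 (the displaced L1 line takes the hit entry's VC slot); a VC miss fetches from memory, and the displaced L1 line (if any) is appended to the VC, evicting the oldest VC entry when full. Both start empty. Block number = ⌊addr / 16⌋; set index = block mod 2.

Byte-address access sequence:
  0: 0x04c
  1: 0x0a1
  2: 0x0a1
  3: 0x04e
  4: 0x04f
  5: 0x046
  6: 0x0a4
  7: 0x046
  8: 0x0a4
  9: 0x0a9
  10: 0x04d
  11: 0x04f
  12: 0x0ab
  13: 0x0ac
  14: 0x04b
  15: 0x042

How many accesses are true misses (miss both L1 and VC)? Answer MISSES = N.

0: 0x4c (blk 4, set 0) → MISS  vc=[]
1: 0xa1 (blk 10, set 0) → MISS  vc=[4]
2: 0xa1 (blk 10, set 0) → L1-HIT  vc=[4]
3: 0x4e (blk 4, set 0) → VC-HIT  vc=[10]
4: 0x4f (blk 4, set 0) → L1-HIT  vc=[10]
5: 0x46 (blk 4, set 0) → L1-HIT  vc=[10]
6: 0xa4 (blk 10, set 0) → VC-HIT  vc=[4]
7: 0x46 (blk 4, set 0) → VC-HIT  vc=[10]
8: 0xa4 (blk 10, set 0) → VC-HIT  vc=[4]
9: 0xa9 (blk 10, set 0) → L1-HIT  vc=[4]
10: 0x4d (blk 4, set 0) → VC-HIT  vc=[10]
11: 0x4f (blk 4, set 0) → L1-HIT  vc=[10]
12: 0xab (blk 10, set 0) → VC-HIT  vc=[4]
13: 0xac (blk 10, set 0) → L1-HIT  vc=[4]
14: 0x4b (blk 4, set 0) → VC-HIT  vc=[10]
15: 0x42 (blk 4, set 0) → L1-HIT  vc=[10]

MISSES = 2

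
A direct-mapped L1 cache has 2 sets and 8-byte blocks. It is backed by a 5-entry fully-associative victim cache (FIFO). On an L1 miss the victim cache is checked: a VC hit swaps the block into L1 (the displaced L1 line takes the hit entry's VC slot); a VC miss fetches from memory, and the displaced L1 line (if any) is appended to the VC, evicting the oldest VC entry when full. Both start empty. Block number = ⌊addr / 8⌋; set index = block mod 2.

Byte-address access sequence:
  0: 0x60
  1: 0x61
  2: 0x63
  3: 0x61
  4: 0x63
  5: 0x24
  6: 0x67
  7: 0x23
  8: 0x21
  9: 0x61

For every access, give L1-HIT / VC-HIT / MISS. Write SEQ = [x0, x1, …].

SEQ = [MISS, L1-HIT, L1-HIT, L1-HIT, L1-HIT, MISS, VC-HIT, VC-HIT, L1-HIT, VC-HIT]

0: 0x60 (blk 12, set 0) → MISS  vc=[]
1: 0x61 (blk 12, set 0) → L1-HIT  vc=[]
2: 0x63 (blk 12, set 0) → L1-HIT  vc=[]
3: 0x61 (blk 12, set 0) → L1-HIT  vc=[]
4: 0x63 (blk 12, set 0) → L1-HIT  vc=[]
5: 0x24 (blk 4, set 0) → MISS  vc=[12]
6: 0x67 (blk 12, set 0) → VC-HIT  vc=[4]
7: 0x23 (blk 4, set 0) → VC-HIT  vc=[12]
8: 0x21 (blk 4, set 0) → L1-HIT  vc=[12]
9: 0x61 (blk 12, set 0) → VC-HIT  vc=[4]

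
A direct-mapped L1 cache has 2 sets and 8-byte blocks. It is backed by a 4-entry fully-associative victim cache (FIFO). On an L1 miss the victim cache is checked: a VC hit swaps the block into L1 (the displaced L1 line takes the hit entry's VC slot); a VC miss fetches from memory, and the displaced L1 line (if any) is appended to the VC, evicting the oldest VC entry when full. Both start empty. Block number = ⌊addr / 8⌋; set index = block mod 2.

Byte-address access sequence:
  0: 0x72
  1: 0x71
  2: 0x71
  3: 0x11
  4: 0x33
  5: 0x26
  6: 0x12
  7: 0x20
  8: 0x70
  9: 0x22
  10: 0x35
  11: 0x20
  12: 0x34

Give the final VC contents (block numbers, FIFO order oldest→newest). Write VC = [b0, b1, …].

#0 0x72→b14/s0 MISS; vc=[]
#1 0x71→b14/s0 L1-HIT; vc=[]
#2 0x71→b14/s0 L1-HIT; vc=[]
#3 0x11→b2/s0 MISS; vc=[14]
#4 0x33→b6/s0 MISS; vc=[14,2]
#5 0x26→b4/s0 MISS; vc=[14,2,6]
#6 0x12→b2/s0 VC-HIT; vc=[14,4,6]
#7 0x20→b4/s0 VC-HIT; vc=[14,2,6]
#8 0x70→b14/s0 VC-HIT; vc=[4,2,6]
#9 0x22→b4/s0 VC-HIT; vc=[14,2,6]
#10 0x35→b6/s0 VC-HIT; vc=[14,2,4]
#11 0x20→b4/s0 VC-HIT; vc=[14,2,6]
#12 0x34→b6/s0 VC-HIT; vc=[14,2,4]

VC = [14, 2, 4]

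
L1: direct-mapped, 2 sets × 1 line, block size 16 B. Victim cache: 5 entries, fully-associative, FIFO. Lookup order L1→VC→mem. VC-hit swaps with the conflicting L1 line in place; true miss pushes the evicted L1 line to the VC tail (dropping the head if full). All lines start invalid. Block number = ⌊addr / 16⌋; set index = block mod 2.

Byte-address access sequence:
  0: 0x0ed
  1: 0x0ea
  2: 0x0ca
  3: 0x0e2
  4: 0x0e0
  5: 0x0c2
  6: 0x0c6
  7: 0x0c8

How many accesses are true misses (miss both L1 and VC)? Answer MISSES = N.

MISSES = 2

0: 0xed (blk 14, set 0) → MISS  vc=[]
1: 0xea (blk 14, set 0) → L1-HIT  vc=[]
2: 0xca (blk 12, set 0) → MISS  vc=[14]
3: 0xe2 (blk 14, set 0) → VC-HIT  vc=[12]
4: 0xe0 (blk 14, set 0) → L1-HIT  vc=[12]
5: 0xc2 (blk 12, set 0) → VC-HIT  vc=[14]
6: 0xc6 (blk 12, set 0) → L1-HIT  vc=[14]
7: 0xc8 (blk 12, set 0) → L1-HIT  vc=[14]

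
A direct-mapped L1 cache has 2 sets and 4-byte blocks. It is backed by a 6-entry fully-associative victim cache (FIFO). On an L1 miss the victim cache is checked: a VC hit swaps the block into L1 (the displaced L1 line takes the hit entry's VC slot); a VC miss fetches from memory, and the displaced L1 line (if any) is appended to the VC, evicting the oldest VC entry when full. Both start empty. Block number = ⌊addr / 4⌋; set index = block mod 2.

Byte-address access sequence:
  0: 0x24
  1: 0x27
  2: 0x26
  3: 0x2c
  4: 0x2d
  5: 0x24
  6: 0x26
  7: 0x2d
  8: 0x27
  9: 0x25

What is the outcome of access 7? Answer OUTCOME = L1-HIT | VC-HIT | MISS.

OUTCOME = VC-HIT

  [0] addr=0x24 blk=9 s=1: MISS | VC []
  [1] addr=0x27 blk=9 s=1: L1-HIT | VC []
  [2] addr=0x26 blk=9 s=1: L1-HIT | VC []
  [3] addr=0x2c blk=11 s=1: MISS | VC [9]
  [4] addr=0x2d blk=11 s=1: L1-HIT | VC [9]
  [5] addr=0x24 blk=9 s=1: VC-HIT | VC [11]
  [6] addr=0x26 blk=9 s=1: L1-HIT | VC [11]
  [7] addr=0x2d blk=11 s=1: VC-HIT | VC [9]
  [8] addr=0x27 blk=9 s=1: VC-HIT | VC [11]
  [9] addr=0x25 blk=9 s=1: L1-HIT | VC [11]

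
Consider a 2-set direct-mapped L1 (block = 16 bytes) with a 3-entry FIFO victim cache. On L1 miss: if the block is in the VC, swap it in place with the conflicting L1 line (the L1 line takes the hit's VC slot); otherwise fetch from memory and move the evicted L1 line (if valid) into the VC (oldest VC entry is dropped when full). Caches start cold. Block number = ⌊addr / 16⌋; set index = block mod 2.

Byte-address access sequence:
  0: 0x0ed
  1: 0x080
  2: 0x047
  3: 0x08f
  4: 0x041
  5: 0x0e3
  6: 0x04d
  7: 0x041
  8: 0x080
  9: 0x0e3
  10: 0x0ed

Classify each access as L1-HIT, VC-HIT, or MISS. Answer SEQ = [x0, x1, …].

SEQ = [MISS, MISS, MISS, VC-HIT, VC-HIT, VC-HIT, VC-HIT, L1-HIT, VC-HIT, VC-HIT, L1-HIT]

#0 0xed→b14/s0 MISS; vc=[]
#1 0x80→b8/s0 MISS; vc=[14]
#2 0x47→b4/s0 MISS; vc=[14,8]
#3 0x8f→b8/s0 VC-HIT; vc=[14,4]
#4 0x41→b4/s0 VC-HIT; vc=[14,8]
#5 0xe3→b14/s0 VC-HIT; vc=[4,8]
#6 0x4d→b4/s0 VC-HIT; vc=[14,8]
#7 0x41→b4/s0 L1-HIT; vc=[14,8]
#8 0x80→b8/s0 VC-HIT; vc=[14,4]
#9 0xe3→b14/s0 VC-HIT; vc=[8,4]
#10 0xed→b14/s0 L1-HIT; vc=[8,4]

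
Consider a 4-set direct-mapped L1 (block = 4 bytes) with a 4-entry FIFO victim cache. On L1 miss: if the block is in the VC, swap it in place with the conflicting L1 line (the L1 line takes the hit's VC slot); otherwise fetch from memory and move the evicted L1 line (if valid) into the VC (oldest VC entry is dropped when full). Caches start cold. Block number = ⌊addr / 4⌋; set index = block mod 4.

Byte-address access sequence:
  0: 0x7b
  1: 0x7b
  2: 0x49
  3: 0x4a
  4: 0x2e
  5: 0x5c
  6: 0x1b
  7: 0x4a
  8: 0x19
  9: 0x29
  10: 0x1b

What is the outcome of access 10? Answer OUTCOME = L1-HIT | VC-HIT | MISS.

0: 0x7b (blk 30, set 2) → MISS  vc=[]
1: 0x7b (blk 30, set 2) → L1-HIT  vc=[]
2: 0x49 (blk 18, set 2) → MISS  vc=[30]
3: 0x4a (blk 18, set 2) → L1-HIT  vc=[30]
4: 0x2e (blk 11, set 3) → MISS  vc=[30]
5: 0x5c (blk 23, set 3) → MISS  vc=[30, 11]
6: 0x1b (blk 6, set 2) → MISS  vc=[30, 11, 18]
7: 0x4a (blk 18, set 2) → VC-HIT  vc=[30, 11, 6]
8: 0x19 (blk 6, set 2) → VC-HIT  vc=[30, 11, 18]
9: 0x29 (blk 10, set 2) → MISS  vc=[30, 11, 18, 6]
10: 0x1b (blk 6, set 2) → VC-HIT  vc=[30, 11, 18, 10]

OUTCOME = VC-HIT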